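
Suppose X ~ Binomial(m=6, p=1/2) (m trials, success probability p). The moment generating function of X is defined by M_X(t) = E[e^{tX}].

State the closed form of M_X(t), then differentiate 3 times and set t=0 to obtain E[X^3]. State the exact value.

M_X(t) = (e^(t)/2 + 1/2)^6
M^(3)(t) = 27*e^(6*t)/8 + 375*e^(5*t)/32 + 15*e^(4*t) + 135*e^(3*t)/16 + 15*e^(2*t)/8 + 3*e^(t)/32

E[X^3] = M^(3)(0) = 81/2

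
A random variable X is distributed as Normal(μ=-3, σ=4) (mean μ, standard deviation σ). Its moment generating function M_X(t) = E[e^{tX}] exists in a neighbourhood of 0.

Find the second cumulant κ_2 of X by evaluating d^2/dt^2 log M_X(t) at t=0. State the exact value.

κ_2 = d^2K/dt^2 |_{t=0} = 16

M_X(t) = e^(8*t^2 - 3*t)
K_X(t) = log M_X(t) = 8*t^2 - 3*t
dK/dt = 16*t - 3
d^2K/dt^2 = 16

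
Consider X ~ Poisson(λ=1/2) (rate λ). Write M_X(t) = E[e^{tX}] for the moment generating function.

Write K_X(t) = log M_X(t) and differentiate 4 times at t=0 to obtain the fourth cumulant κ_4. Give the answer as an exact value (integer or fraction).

κ_4 = K^(4)(0) = 1/2

M_X(t) = e^(e^(t)/2 - 1/2)
K_X(t) = log M_X(t) = e^(t)/2 - 1/2
K^(4)(t) = e^(t)/2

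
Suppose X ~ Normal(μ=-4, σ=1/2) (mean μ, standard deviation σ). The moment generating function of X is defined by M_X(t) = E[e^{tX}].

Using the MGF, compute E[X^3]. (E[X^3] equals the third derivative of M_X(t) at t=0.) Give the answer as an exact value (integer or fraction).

M_X(t) = e^(t^2/8 - 4*t)
D^3[M](t) = (t^3*e^(t^2/8) - 48*t^2*e^(t^2/8) + 780*t*e^(t^2/8) - 4288*e^(t^2/8))*e^(-4*t)/64

E[X^3] = D^3[M](0) = -67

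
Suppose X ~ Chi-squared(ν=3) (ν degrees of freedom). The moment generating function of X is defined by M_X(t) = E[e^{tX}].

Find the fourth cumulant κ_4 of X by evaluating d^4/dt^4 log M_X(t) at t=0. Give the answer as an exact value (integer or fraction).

κ_4 = D^4[K](0) = 144

M_X(t) = (1 - 2*t)^(-3/2)
K_X(t) = log M_X(t) = -3*log(1 - 2*t)/2
D^4[K](t) = 144/(16*t^4 - 32*t^3 + 24*t^2 - 8*t + 1)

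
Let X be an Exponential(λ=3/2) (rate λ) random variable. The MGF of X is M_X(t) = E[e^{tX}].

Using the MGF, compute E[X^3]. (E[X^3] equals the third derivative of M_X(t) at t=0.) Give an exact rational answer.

M_X(t) = 3/(2*(3/2 - t))
M^(3)(t) = 144/(16*t^4 - 96*t^3 + 216*t^2 - 216*t + 81)

E[X^3] = M^(3)(0) = 16/9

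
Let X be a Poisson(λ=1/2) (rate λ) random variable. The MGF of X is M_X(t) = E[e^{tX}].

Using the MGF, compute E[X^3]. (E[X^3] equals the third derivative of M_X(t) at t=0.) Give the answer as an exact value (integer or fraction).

E[X^3] = M^(3)(0) = 11/8

M_X(t) = e^(e^(t)/2 - 1/2)
M^(3)(t) = (e^(3*t)*e^(e^(t)/2) + 6*e^(2*t)*e^(e^(t)/2) + 4*e^(t)*e^(e^(t)/2))*e^(-1/2)/8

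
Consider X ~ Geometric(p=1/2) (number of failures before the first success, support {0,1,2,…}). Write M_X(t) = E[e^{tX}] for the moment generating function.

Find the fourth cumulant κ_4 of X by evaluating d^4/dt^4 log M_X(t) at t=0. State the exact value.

κ_4 = K′′′′(0) = 26

M_X(t) = 1/(2*(1 - e^(t)/2))
K_X(t) = log M_X(t) = -log(1 - e^(t)/2) - log(2)
K′(t) = -e^(t)/(e^(t) - 2)
K′′(t) = 2*e^(t)/(e^(2*t) - 4*e^(t) + 4)
K′′′(t) = (-2*e^(2*t) - 4*e^(t))/(e^(3*t) - 6*e^(2*t) + 12*e^(t) - 8)
K′′′′(t) = (2*e^(3*t) + 16*e^(2*t) + 8*e^(t))/(e^(4*t) - 8*e^(3*t) + 24*e^(2*t) - 32*e^(t) + 16)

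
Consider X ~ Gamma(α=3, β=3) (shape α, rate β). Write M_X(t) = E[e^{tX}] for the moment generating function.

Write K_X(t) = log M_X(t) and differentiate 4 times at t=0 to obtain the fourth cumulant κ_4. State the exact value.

M_X(t) = 27/(3 - t)^3
K_X(t) = log M_X(t) = -3*log(3 - t) + 3*log(3)
D^4[K](t) = 18/(t^4 - 12*t^3 + 54*t^2 - 108*t + 81)

κ_4 = D^4[K](0) = 2/9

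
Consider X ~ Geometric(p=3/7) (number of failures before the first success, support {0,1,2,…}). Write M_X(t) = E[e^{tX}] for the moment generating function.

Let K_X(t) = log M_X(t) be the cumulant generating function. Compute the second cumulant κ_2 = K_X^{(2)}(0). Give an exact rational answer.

M_X(t) = 3/(7*(1 - 4*e^(t)/7))
K_X(t) = log M_X(t) = -log(1 - 4*e^(t)/7) - log(7) + log(3)
D^2[K](t) = 28*e^(t)/(16*e^(2*t) - 56*e^(t) + 49)

κ_2 = D^2[K](0) = 28/9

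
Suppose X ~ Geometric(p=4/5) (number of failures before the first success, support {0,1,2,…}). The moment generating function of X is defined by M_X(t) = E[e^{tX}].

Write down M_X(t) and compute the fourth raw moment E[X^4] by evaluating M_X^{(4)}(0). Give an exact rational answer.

M_X(t) = 4/(5*(1 - e^(t)/5))
dM/dt = 4*e^(t)/(e^(2*t) - 10*e^(t) + 25)
d^2M/dt^2 = (-4*e^(2*t) - 20*e^(t))/(e^(3*t) - 15*e^(2*t) + 75*e^(t) - 125)
d^3M/dt^3 = (4*e^(3*t) + 80*e^(2*t) + 100*e^(t))/(e^(4*t) - 20*e^(3*t) + 150*e^(2*t) - 500*e^(t) + 625)
d^4M/dt^4 = (-4*e^(4*t) - 220*e^(3*t) - 1100*e^(2*t) - 500*e^(t))/(e^(5*t) - 25*e^(4*t) + 250*e^(3*t) - 1250*e^(2*t) + 3125*e^(t) - 3125)

E[X^4] = d^4M/dt^4 |_{t=0} = 57/32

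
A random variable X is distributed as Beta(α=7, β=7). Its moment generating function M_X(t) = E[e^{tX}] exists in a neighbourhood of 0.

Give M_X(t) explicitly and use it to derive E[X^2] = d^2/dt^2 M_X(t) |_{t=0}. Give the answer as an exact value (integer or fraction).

E[X^2] = D^2[M](0) = 4/15

M_X(t) = ₁F₁(7; 14; t)
D^2[M](t) = 4*₁F₁(9; 16; t)/15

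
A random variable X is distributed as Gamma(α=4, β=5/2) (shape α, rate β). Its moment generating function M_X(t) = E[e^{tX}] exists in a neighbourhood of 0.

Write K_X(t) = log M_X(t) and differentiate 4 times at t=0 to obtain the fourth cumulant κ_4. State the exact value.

M_X(t) = 625/(16*(5/2 - t)^4)
K_X(t) = log M_X(t) = -4*log(5/2 - t) - 4*log(2) + 4*log(5)
dK/dt = -8/(2*t - 5)
d^2K/dt^2 = 16/(4*t^2 - 20*t + 25)
d^3K/dt^3 = -64/(8*t^3 - 60*t^2 + 150*t - 125)
d^4K/dt^4 = 384/(16*t^4 - 160*t^3 + 600*t^2 - 1000*t + 625)

κ_4 = d^4K/dt^4 |_{t=0} = 384/625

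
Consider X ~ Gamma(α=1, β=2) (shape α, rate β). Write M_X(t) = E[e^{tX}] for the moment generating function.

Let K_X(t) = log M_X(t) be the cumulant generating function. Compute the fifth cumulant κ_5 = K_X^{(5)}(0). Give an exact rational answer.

κ_5 = K′′′′′(0) = 3/4

M_X(t) = 2/(2 - t)
K_X(t) = log M_X(t) = -log(2 - t) + log(2)
K′(t) = -1/(t - 2)
K′′(t) = 1/(t^2 - 4*t + 4)
K′′′(t) = -2/(t^3 - 6*t^2 + 12*t - 8)
K′′′′(t) = 6/(t^4 - 8*t^3 + 24*t^2 - 32*t + 16)
K′′′′′(t) = -24/(t^5 - 10*t^4 + 40*t^3 - 80*t^2 + 80*t - 32)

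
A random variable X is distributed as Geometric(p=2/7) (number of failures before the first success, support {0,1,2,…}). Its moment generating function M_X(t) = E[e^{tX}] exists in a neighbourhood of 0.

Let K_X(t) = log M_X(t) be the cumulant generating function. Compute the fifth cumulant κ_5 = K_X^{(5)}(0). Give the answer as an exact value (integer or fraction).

M_X(t) = 2/(7*(1 - 5*e^(t)/7))
K_X(t) = log M_X(t) = -log(1 - 5*e^(t)/7) - log(7) + log(2)
dK/dt = -5*e^(t)/(5*e^(t) - 7)
d^2K/dt^2 = 35*e^(t)/(25*e^(2*t) - 70*e^(t) + 49)
d^3K/dt^3 = (-175*e^(2*t) - 245*e^(t))/(125*e^(3*t) - 525*e^(2*t) + 735*e^(t) - 343)
d^4K/dt^4 = (875*e^(3*t) + 4900*e^(2*t) + 1715*e^(t))/(625*e^(4*t) - 3500*e^(3*t) + 7350*e^(2*t) - 6860*e^(t) + 2401)
d^5K/dt^5 = (-4375*e^(4*t) - 67375*e^(3*t) - 94325*e^(2*t) - 12005*e^(t))/(3125*e^(5*t) - 21875*e^(4*t) + 61250*e^(3*t) - 85750*e^(2*t) + 60025*e^(t) - 16807)

κ_5 = d^5K/dt^5 |_{t=0} = 5565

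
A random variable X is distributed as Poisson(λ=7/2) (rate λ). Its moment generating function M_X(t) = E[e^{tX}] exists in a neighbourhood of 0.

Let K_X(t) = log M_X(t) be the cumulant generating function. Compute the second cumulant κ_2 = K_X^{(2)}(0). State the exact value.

κ_2 = K^(2)(0) = 7/2

M_X(t) = e^(7*e^(t)/2 - 7/2)
K_X(t) = log M_X(t) = 7*e^(t)/2 - 7/2
K^(2)(t) = 7*e^(t)/2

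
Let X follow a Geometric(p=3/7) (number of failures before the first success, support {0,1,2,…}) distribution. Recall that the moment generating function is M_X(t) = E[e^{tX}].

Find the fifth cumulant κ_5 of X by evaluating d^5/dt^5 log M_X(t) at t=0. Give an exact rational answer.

κ_5 = d^5K/dt^5 |_{t=0} = 35420/81

M_X(t) = 3/(7*(1 - 4*e^(t)/7))
K_X(t) = log M_X(t) = -log(1 - 4*e^(t)/7) - log(7) + log(3)
dK/dt = -4*e^(t)/(4*e^(t) - 7)
d^2K/dt^2 = 28*e^(t)/(16*e^(2*t) - 56*e^(t) + 49)
d^3K/dt^3 = (-112*e^(2*t) - 196*e^(t))/(64*e^(3*t) - 336*e^(2*t) + 588*e^(t) - 343)
d^4K/dt^4 = (448*e^(3*t) + 3136*e^(2*t) + 1372*e^(t))/(256*e^(4*t) - 1792*e^(3*t) + 4704*e^(2*t) - 5488*e^(t) + 2401)
d^5K/dt^5 = (-1792*e^(4*t) - 34496*e^(3*t) - 60368*e^(2*t) - 9604*e^(t))/(1024*e^(5*t) - 8960*e^(4*t) + 31360*e^(3*t) - 54880*e^(2*t) + 48020*e^(t) - 16807)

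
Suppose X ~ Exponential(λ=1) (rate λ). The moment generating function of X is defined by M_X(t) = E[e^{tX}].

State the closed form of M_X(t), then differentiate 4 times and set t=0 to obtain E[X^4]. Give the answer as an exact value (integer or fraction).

M_X(t) = 1/(1 - t)
M′(t) = 1/(t^2 - 2*t + 1)
M′′(t) = -2/(t^3 - 3*t^2 + 3*t - 1)
M′′′(t) = 6/(t^4 - 4*t^3 + 6*t^2 - 4*t + 1)
M′′′′(t) = -24/(t^5 - 5*t^4 + 10*t^3 - 10*t^2 + 5*t - 1)

E[X^4] = M′′′′(0) = 24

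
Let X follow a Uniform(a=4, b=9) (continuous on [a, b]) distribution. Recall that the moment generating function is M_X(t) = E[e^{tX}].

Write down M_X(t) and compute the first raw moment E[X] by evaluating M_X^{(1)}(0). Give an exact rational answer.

M_X(t) = (e^(9*t) - e^(4*t))/(5*t)
D[M](t) = (9*t*e^(9*t) - 4*t*e^(4*t) - e^(9*t) + e^(4*t))/(5*t^2)

E[X] = D[M](0) = 13/2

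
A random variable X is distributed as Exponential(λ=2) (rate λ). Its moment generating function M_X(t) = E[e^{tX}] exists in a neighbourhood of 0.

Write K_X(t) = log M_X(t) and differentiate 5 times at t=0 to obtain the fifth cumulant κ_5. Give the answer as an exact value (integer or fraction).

M_X(t) = 2/(2 - t)
K_X(t) = log M_X(t) = -log(2 - t) + log(2)
K′(t) = -1/(t - 2)
K′′(t) = 1/(t^2 - 4*t + 4)
K′′′(t) = -2/(t^3 - 6*t^2 + 12*t - 8)
K′′′′(t) = 6/(t^4 - 8*t^3 + 24*t^2 - 32*t + 16)
K′′′′′(t) = -24/(t^5 - 10*t^4 + 40*t^3 - 80*t^2 + 80*t - 32)

κ_5 = K′′′′′(0) = 3/4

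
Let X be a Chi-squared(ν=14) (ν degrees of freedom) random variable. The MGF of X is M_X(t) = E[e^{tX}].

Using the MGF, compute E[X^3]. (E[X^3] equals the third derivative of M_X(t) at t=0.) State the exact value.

E[X^3] = M′′′(0) = 4032

M_X(t) = (1 - 2*t)^(-7)
M′(t) = 14/(256*t^8 - 1024*t^7 + 1792*t^6 - 1792*t^5 + 1120*t^4 - 448*t^3 + 112*t^2 - 16*t + 1)
M′′(t) = -224/(512*t^9 - 2304*t^8 + 4608*t^7 - 5376*t^6 + 4032*t^5 - 2016*t^4 + 672*t^3 - 144*t^2 + 18*t - 1)
M′′′(t) = 4032/(1024*t^10 - 5120*t^9 + 11520*t^8 - 15360*t^7 + 13440*t^6 - 8064*t^5 + 3360*t^4 - 960*t^3 + 180*t^2 - 20*t + 1)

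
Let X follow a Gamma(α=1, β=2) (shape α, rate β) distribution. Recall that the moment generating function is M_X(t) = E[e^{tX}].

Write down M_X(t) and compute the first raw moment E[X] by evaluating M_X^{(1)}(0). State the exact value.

M_X(t) = 2/(2 - t)
M^(1)(t) = 2/(t^2 - 4*t + 4)

E[X] = M^(1)(0) = 1/2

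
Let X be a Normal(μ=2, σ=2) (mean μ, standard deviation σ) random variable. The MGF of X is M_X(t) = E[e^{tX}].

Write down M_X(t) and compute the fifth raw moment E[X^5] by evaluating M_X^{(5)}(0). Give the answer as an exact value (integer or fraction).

M_X(t) = e^(2*t^2 + 2*t)
M′(t) = 4*t*e^(2*t)*e^(2*t^2) + 2*e^(2*t)*e^(2*t^2)
M′′(t) = 16*t^2*e^(2*t)*e^(2*t^2) + 16*t*e^(2*t)*e^(2*t^2) + 8*e^(2*t)*e^(2*t^2)
M′′′(t) = 64*t^3*e^(2*t)*e^(2*t^2) + 96*t^2*e^(2*t)*e^(2*t^2) + 96*t*e^(2*t)*e^(2*t^2) + 32*e^(2*t)*e^(2*t^2)
M′′′′(t) = 256*t^4*e^(2*t)*e^(2*t^2) + 512*t^3*e^(2*t)*e^(2*t^2) + 768*t^2*e^(2*t)*e^(2*t^2) + 512*t*e^(2*t)*e^(2*t^2) + 160*e^(2*t)*e^(2*t^2)

E[X^5] = M′′′′′(0) = 832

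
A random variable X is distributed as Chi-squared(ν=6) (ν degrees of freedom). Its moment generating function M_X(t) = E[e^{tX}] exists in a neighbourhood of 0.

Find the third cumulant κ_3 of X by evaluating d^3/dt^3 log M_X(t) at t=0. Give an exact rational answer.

M_X(t) = (1 - 2*t)^(-3)
K_X(t) = log M_X(t) = -3*log(1 - 2*t)
K^(3)(t) = -48/(8*t^3 - 12*t^2 + 6*t - 1)

κ_3 = K^(3)(0) = 48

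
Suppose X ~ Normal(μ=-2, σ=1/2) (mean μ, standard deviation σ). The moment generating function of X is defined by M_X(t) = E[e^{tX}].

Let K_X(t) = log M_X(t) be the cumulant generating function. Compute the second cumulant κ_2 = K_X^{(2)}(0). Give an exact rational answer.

κ_2 = K^(2)(0) = 1/4

M_X(t) = e^(t^2/8 - 2*t)
K_X(t) = log M_X(t) = t^2/8 - 2*t
K^(2)(t) = 1/4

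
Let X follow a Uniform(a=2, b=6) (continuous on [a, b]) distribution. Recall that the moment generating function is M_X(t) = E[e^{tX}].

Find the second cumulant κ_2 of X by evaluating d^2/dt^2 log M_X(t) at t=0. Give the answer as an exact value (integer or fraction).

M_X(t) = (e^(6*t) - e^(2*t))/(4*t)
K_X(t) = log M_X(t) = -log(t) + log(e^(6*t) - e^(2*t)) - 2*log(2)
D^2[K](t) = (-16*t^2*e^(4*t) + e^(8*t) - 2*e^(4*t) + 1)/(t^2*e^(8*t) - 2*t^2*e^(4*t) + t^2)

κ_2 = D^2[K](0) = 4/3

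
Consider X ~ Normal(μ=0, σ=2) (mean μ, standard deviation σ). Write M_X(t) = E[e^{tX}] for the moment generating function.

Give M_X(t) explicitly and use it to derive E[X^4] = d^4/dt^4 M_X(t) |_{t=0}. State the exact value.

E[X^4] = M^(4)(0) = 48

M_X(t) = e^(2*t^2)
M^(4)(t) = 256*t^4*e^(2*t^2) + 384*t^2*e^(2*t^2) + 48*e^(2*t^2)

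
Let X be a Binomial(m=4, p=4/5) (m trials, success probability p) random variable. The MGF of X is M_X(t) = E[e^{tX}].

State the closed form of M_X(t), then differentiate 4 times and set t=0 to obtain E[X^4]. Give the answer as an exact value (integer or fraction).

E[X^4] = M^(4)(0) = 87824/625

M_X(t) = (4*e^(t)/5 + 1/5)^4
M^(4)(t) = 65536*e^(4*t)/625 + 20736*e^(3*t)/625 + 1536*e^(2*t)/625 + 16*e^(t)/625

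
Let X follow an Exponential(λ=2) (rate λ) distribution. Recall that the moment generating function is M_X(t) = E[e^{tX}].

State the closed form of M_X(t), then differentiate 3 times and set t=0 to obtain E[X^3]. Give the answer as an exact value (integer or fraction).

E[X^3] = M′′′(0) = 3/4

M_X(t) = 2/(2 - t)
M′(t) = 2/(t^2 - 4*t + 4)
M′′(t) = -4/(t^3 - 6*t^2 + 12*t - 8)
M′′′(t) = 12/(t^4 - 8*t^3 + 24*t^2 - 32*t + 16)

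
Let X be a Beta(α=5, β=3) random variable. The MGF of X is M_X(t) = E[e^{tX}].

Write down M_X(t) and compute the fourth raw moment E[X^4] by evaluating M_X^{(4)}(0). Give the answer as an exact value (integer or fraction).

E[X^4] = M′′′′(0) = 7/33

M_X(t) = ₁F₁(5; 8; t)
M′(t) = 5*₁F₁(6; 9; t)/8
M′′(t) = 5*₁F₁(7; 10; t)/12
M′′′(t) = 7*₁F₁(8; 11; t)/24
M′′′′(t) = 7*₁F₁(9; 12; t)/33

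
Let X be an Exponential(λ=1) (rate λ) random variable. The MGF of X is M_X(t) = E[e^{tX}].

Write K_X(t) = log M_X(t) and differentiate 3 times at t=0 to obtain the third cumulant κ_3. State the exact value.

κ_3 = d^3K/dt^3 |_{t=0} = 2

M_X(t) = 1/(1 - t)
K_X(t) = log M_X(t) = -log(1 - t)
dK/dt = -1/(t - 1)
d^2K/dt^2 = 1/(t^2 - 2*t + 1)
d^3K/dt^3 = -2/(t^3 - 3*t^2 + 3*t - 1)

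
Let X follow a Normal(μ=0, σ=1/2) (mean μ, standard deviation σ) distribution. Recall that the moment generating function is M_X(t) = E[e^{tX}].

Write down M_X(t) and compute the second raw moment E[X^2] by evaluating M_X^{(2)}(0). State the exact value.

M_X(t) = e^(t^2/8)
M′(t) = t*e^(t^2/8)/4
M′′(t) = t^2*e^(t^2/8)/16 + e^(t^2/8)/4

E[X^2] = M′′(0) = 1/4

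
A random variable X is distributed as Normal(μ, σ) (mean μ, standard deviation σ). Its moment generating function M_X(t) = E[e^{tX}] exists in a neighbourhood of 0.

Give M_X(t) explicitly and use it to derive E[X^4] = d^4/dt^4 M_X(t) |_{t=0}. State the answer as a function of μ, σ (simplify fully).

E[X^4] = M^(4)(0) = μ^4 + 6*μ^2*σ^2 + 3*σ^4

M_X(t) = e^(μ*t + σ^2*t^2/2)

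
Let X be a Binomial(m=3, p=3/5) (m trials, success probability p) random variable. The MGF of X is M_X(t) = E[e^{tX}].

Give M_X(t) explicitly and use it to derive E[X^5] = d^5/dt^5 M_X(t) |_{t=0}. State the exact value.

M_X(t) = (3*e^(t)/5 + 2/5)^3
M^(5)(t) = 6561*e^(3*t)/125 + 1728*e^(2*t)/125 + 36*e^(t)/125

E[X^5] = M^(5)(0) = 333/5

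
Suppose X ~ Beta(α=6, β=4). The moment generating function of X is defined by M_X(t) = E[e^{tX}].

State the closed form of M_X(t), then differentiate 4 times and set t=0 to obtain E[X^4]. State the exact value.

M_X(t) = ₁F₁(6; 10; t)
M^(4)(t) = 126*₁F₁(10; 14; t)/715

E[X^4] = M^(4)(0) = 126/715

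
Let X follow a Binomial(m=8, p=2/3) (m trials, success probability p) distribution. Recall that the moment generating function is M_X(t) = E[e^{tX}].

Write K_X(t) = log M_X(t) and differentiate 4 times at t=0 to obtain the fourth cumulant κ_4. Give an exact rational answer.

κ_4 = K^(4)(0) = -16/27

M_X(t) = (2*e^(t)/3 + 1/3)^8
K_X(t) = log M_X(t) = 8*log(2*e^(t)/3 + 1/3)
K^(4)(t) = (64*e^(3*t) - 128*e^(2*t) + 16*e^(t))/(16*e^(4*t) + 32*e^(3*t) + 24*e^(2*t) + 8*e^(t) + 1)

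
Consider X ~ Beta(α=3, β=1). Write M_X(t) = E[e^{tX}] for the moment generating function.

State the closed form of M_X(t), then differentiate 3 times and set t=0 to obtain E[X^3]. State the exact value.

E[X^3] = d^3M/dt^3 |_{t=0} = 1/2

M_X(t) = ₁F₁(3; 4; t)
dM/dt = 3*₁F₁(4; 5; t)/4
d^2M/dt^2 = 3*₁F₁(5; 6; t)/5
d^3M/dt^3 = ₁F₁(6; 7; t)/2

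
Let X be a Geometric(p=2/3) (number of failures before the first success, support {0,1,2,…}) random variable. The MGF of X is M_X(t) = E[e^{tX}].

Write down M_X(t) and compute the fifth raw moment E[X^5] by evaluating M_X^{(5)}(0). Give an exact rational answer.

M_X(t) = 2/(3*(1 - e^(t)/3))
M′(t) = 2*e^(t)/(e^(2*t) - 6*e^(t) + 9)
M′′(t) = (-2*e^(2*t) - 6*e^(t))/(e^(3*t) - 9*e^(2*t) + 27*e^(t) - 27)
M′′′(t) = (2*e^(3*t) + 24*e^(2*t) + 18*e^(t))/(e^(4*t) - 12*e^(3*t) + 54*e^(2*t) - 108*e^(t) + 81)
M′′′′(t) = (-2*e^(4*t) - 66*e^(3*t) - 198*e^(2*t) - 54*e^(t))/(e^(5*t) - 15*e^(4*t) + 90*e^(3*t) - 270*e^(2*t) + 405*e^(t) - 243)
M′′′′′(t) = (2*e^(5*t) + 156*e^(4*t) + 1188*e^(3*t) + 1404*e^(2*t) + 162*e^(t))/(e^(6*t) - 18*e^(5*t) + 135*e^(4*t) - 540*e^(3*t) + 1215*e^(2*t) - 1458*e^(t) + 729)

E[X^5] = M′′′′′(0) = 91/2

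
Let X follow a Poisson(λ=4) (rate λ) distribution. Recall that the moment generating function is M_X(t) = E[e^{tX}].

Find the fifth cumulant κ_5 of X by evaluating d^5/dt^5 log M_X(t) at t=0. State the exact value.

M_X(t) = e^(4*e^(t) - 4)
K_X(t) = log M_X(t) = 4*e^(t) - 4
D^5[K](t) = 4*e^(t)

κ_5 = D^5[K](0) = 4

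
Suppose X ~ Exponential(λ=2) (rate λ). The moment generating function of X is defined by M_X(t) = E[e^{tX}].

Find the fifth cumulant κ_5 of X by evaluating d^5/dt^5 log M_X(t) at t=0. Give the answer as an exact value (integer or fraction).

κ_5 = D^5[K](0) = 3/4

M_X(t) = 2/(2 - t)
K_X(t) = log M_X(t) = -log(2 - t) + log(2)
D^5[K](t) = -24/(t^5 - 10*t^4 + 40*t^3 - 80*t^2 + 80*t - 32)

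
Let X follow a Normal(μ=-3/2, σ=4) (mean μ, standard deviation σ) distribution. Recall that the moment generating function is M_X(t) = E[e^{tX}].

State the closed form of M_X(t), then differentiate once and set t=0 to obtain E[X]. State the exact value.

E[X] = D[M](0) = -3/2

M_X(t) = e^(8*t^2 - 3*t/2)
D[M](t) = 16*t*e^(-3*t/2)*e^(8*t^2) - 3*e^(-3*t/2)*e^(8*t^2)/2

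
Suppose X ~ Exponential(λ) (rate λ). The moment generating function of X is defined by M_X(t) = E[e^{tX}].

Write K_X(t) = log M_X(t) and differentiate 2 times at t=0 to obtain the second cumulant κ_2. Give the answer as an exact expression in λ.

κ_2 = d^2K/dt^2 |_{t=0} = λ^(-2)

M_X(t) = λ/(λ - t)
K_X(t) = log M_X(t) = log(λ) - log(λ - t)
dK/dt = -1/(-λ + t)
d^2K/dt^2 = 1/(λ^2 - 2*λ*t + t^2)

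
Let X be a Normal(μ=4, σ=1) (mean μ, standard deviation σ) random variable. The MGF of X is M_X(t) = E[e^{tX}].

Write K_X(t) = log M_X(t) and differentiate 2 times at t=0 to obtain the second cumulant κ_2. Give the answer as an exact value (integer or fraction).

M_X(t) = e^(t^2/2 + 4*t)
K_X(t) = log M_X(t) = t^2/2 + 4*t
D^2[K](t) = 1

κ_2 = D^2[K](0) = 1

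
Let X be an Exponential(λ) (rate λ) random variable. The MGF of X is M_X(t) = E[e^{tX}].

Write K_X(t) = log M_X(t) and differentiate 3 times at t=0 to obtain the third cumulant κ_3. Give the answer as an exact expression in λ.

κ_3 = d^3K/dt^3 |_{t=0} = 2/λ^3

M_X(t) = λ/(λ - t)
K_X(t) = log M_X(t) = log(λ) - log(λ - t)
dK/dt = -1/(-λ + t)
d^2K/dt^2 = 1/(λ^2 - 2*λ*t + t^2)
d^3K/dt^3 = -2/(-λ^3 + 3*λ^2*t - 3*λ*t^2 + t^3)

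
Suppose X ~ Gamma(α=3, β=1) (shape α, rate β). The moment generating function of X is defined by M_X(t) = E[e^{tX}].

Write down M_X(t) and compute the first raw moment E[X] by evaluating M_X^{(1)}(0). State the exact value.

E[X] = M′(0) = 3

M_X(t) = (1 - t)^(-3)
M′(t) = 3/(t^4 - 4*t^3 + 6*t^2 - 4*t + 1)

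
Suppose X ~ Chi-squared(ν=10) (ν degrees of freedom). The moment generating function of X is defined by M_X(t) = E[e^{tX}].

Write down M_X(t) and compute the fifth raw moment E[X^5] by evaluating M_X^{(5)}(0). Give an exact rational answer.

E[X^5] = D^5[M](0) = 483840

M_X(t) = (1 - 2*t)^(-5)
D^5[M](t) = 483840/(1024*t^10 - 5120*t^9 + 11520*t^8 - 15360*t^7 + 13440*t^6 - 8064*t^5 + 3360*t^4 - 960*t^3 + 180*t^2 - 20*t + 1)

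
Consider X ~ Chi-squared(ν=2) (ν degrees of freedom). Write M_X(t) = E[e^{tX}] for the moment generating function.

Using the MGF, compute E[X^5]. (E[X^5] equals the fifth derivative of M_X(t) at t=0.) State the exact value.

E[X^5] = d^5M/dt^5 |_{t=0} = 3840

M_X(t) = 1/(1 - 2*t)
dM/dt = 2/(4*t^2 - 4*t + 1)
d^2M/dt^2 = -8/(8*t^3 - 12*t^2 + 6*t - 1)
d^3M/dt^3 = 48/(16*t^4 - 32*t^3 + 24*t^2 - 8*t + 1)
d^4M/dt^4 = -384/(32*t^5 - 80*t^4 + 80*t^3 - 40*t^2 + 10*t - 1)
d^5M/dt^5 = 3840/(64*t^6 - 192*t^5 + 240*t^4 - 160*t^3 + 60*t^2 - 12*t + 1)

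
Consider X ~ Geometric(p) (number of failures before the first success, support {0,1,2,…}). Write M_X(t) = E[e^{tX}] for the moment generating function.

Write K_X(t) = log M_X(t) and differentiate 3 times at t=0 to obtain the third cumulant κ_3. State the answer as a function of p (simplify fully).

κ_3 = K^(3)(0) = (p^2 - 3*p + 2)/p^3

M_X(t) = p/(-(1 - p)*e^(t) + 1)
K_X(t) = log M_X(t) = log(p) - log(-(1 - p)*e^(t) + 1)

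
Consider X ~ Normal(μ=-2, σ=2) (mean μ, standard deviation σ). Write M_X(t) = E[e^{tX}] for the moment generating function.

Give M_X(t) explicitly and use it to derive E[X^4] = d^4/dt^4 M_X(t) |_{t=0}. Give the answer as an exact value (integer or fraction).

M_X(t) = e^(2*t^2 - 2*t)
dM/dt = 4*t*e^(-2*t)*e^(2*t^2) - 2*e^(-2*t)*e^(2*t^2)
d^2M/dt^2 = (16*t^2*e^(2*t^2) - 16*t*e^(2*t^2) + 8*e^(2*t^2))*e^(-2*t)
d^3M/dt^3 = (64*t^3*e^(2*t^2) - 96*t^2*e^(2*t^2) + 96*t*e^(2*t^2) - 32*e^(2*t^2))*e^(-2*t)
d^4M/dt^4 = (256*t^4*e^(2*t^2) - 512*t^3*e^(2*t^2) + 768*t^2*e^(2*t^2) - 512*t*e^(2*t^2) + 160*e^(2*t^2))*e^(-2*t)

E[X^4] = d^4M/dt^4 |_{t=0} = 160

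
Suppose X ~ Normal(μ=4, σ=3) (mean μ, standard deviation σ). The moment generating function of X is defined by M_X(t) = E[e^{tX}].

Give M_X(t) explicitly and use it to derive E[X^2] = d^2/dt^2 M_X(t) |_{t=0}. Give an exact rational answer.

M_X(t) = e^(9*t^2/2 + 4*t)
M′(t) = 9*t*e^(4*t)*e^(9*t^2/2) + 4*e^(4*t)*e^(9*t^2/2)
M′′(t) = 81*t^2*e^(4*t)*e^(9*t^2/2) + 72*t*e^(4*t)*e^(9*t^2/2) + 25*e^(4*t)*e^(9*t^2/2)

E[X^2] = M′′(0) = 25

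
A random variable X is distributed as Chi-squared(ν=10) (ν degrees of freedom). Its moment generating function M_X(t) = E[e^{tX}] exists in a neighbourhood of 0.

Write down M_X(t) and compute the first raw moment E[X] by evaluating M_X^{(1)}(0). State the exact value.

E[X] = dM/dt |_{t=0} = 10

M_X(t) = (1 - 2*t)^(-5)
dM/dt = 10/(64*t^6 - 192*t^5 + 240*t^4 - 160*t^3 + 60*t^2 - 12*t + 1)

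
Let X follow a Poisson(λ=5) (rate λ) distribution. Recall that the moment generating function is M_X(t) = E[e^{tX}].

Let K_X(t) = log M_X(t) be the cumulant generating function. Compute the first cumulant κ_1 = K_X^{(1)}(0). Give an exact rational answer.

M_X(t) = e^(5*e^(t) - 5)
K_X(t) = log M_X(t) = 5*e^(t) - 5
K′(t) = 5*e^(t)

κ_1 = K′(0) = 5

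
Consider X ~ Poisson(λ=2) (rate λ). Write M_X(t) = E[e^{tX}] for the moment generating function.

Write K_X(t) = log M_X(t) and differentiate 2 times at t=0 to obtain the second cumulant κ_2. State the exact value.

κ_2 = K′′(0) = 2

M_X(t) = e^(2*e^(t) - 2)
K_X(t) = log M_X(t) = 2*e^(t) - 2
K′(t) = 2*e^(t)
K′′(t) = 2*e^(t)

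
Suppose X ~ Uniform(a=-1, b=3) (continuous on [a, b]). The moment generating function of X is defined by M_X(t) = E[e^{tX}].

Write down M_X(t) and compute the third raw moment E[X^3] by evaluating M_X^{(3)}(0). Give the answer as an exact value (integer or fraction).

E[X^3] = M′′′(0) = 5

M_X(t) = (e^(3*t) - e^(-t))/(4*t)
M′(t) = (3*t*e^(4*t) + t - e^(4*t) + 1)*e^(-t)/(4*t^2)
M′′(t) = (9*t^2*e^(4*t) - t^2 - 6*t*e^(4*t) - 2*t + 2*e^(4*t) - 2)*e^(-t)/(4*t^3)
M′′′(t) = (27*t^3*e^(4*t) + t^3 - 27*t^2*e^(4*t) + 3*t^2 + 18*t*e^(4*t) + 6*t - 6*e^(4*t) + 6)*e^(-t)/(4*t^4)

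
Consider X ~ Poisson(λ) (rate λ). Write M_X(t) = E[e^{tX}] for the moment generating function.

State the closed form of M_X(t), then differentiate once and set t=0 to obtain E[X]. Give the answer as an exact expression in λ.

E[X] = M^(1)(0) = λ

M_X(t) = e^(λ*(e^(t) - 1))
M^(1)(t) = λ*e^(-λ)*e^(t)*e^(λ*e^(t))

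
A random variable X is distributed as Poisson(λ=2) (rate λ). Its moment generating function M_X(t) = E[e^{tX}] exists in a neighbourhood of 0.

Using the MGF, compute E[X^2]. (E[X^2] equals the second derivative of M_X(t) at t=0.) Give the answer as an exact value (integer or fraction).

M_X(t) = e^(2*e^(t) - 2)
dM/dt = 2*e^(-2)*e^(t)*e^(2*e^(t))
d^2M/dt^2 = (4*e^(2*t)*e^(2*e^(t)) + 2*e^(t)*e^(2*e^(t)))*e^(-2)

E[X^2] = d^2M/dt^2 |_{t=0} = 6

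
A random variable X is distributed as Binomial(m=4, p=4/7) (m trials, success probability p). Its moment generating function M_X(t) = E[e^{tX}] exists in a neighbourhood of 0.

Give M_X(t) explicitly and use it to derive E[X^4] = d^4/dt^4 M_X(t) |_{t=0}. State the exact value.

M_X(t) = (4*e^(t)/7 + 3/7)^4
dM/dt = 1024*e^(4*t)/2401 + 2304*e^(3*t)/2401 + 1728*e^(2*t)/2401 + 432*e^(t)/2401
d^2M/dt^2 = 4096*e^(4*t)/2401 + 6912*e^(3*t)/2401 + 3456*e^(2*t)/2401 + 432*e^(t)/2401
d^3M/dt^3 = 16384*e^(4*t)/2401 + 20736*e^(3*t)/2401 + 6912*e^(2*t)/2401 + 432*e^(t)/2401
d^4M/dt^4 = 65536*e^(4*t)/2401 + 62208*e^(3*t)/2401 + 13824*e^(2*t)/2401 + 432*e^(t)/2401

E[X^4] = d^4M/dt^4 |_{t=0} = 142000/2401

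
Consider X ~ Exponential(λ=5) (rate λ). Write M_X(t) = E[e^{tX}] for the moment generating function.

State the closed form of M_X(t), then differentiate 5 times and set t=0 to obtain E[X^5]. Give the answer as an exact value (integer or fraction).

M_X(t) = 5/(5 - t)
dM/dt = 5/(t^2 - 10*t + 25)
d^2M/dt^2 = -10/(t^3 - 15*t^2 + 75*t - 125)
d^3M/dt^3 = 30/(t^4 - 20*t^3 + 150*t^2 - 500*t + 625)
d^4M/dt^4 = -120/(t^5 - 25*t^4 + 250*t^3 - 1250*t^2 + 3125*t - 3125)
d^5M/dt^5 = 600/(t^6 - 30*t^5 + 375*t^4 - 2500*t^3 + 9375*t^2 - 18750*t + 15625)

E[X^5] = d^5M/dt^5 |_{t=0} = 24/625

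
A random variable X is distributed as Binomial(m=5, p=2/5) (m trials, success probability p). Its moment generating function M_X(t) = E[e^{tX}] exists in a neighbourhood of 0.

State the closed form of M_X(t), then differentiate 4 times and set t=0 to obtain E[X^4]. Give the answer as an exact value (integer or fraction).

E[X^4] = M^(4)(0) = 6314/125

M_X(t) = (2*e^(t)/5 + 3/5)^5
M^(4)(t) = 32*e^(5*t)/5 + 12288*e^(4*t)/625 + 11664*e^(3*t)/625 + 3456*e^(2*t)/625 + 162*e^(t)/625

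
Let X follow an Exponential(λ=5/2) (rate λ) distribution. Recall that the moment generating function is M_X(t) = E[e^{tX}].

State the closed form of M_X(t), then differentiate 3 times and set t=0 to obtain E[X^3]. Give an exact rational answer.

E[X^3] = D^3[M](0) = 48/125

M_X(t) = 5/(2*(5/2 - t))
D^3[M](t) = 240/(16*t^4 - 160*t^3 + 600*t^2 - 1000*t + 625)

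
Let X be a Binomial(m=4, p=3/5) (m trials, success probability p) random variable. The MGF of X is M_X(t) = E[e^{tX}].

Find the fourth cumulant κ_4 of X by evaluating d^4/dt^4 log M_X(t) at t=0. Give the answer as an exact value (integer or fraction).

κ_4 = K^(4)(0) = -264/625

M_X(t) = (3*e^(t)/5 + 2/5)^4
K_X(t) = log M_X(t) = 4*log(3*e^(t)/5 + 2/5)
K^(4)(t) = (216*e^(3*t) - 576*e^(2*t) + 96*e^(t))/(81*e^(4*t) + 216*e^(3*t) + 216*e^(2*t) + 96*e^(t) + 16)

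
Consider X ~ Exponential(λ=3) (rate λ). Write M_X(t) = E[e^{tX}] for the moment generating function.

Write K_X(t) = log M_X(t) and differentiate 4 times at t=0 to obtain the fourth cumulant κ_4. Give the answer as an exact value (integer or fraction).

M_X(t) = 3/(3 - t)
K_X(t) = log M_X(t) = -log(3 - t) + log(3)
K′(t) = -1/(t - 3)
K′′(t) = 1/(t^2 - 6*t + 9)
K′′′(t) = -2/(t^3 - 9*t^2 + 27*t - 27)
K′′′′(t) = 6/(t^4 - 12*t^3 + 54*t^2 - 108*t + 81)

κ_4 = K′′′′(0) = 2/27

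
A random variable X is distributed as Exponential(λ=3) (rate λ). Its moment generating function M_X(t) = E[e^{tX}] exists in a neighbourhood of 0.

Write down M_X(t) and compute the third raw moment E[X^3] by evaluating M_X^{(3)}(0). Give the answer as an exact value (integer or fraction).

E[X^3] = M^(3)(0) = 2/9

M_X(t) = 3/(3 - t)
M^(3)(t) = 18/(t^4 - 12*t^3 + 54*t^2 - 108*t + 81)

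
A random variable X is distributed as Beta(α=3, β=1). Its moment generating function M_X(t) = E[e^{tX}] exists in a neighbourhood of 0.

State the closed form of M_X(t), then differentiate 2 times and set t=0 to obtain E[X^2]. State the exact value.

M_X(t) = ₁F₁(3; 4; t)
dM/dt = 3*₁F₁(4; 5; t)/4
d^2M/dt^2 = 3*₁F₁(5; 6; t)/5

E[X^2] = d^2M/dt^2 |_{t=0} = 3/5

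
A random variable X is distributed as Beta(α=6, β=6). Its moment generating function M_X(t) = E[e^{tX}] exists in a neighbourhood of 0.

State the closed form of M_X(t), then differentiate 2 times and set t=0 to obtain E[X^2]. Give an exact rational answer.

M_X(t) = ₁F₁(6; 12; t)
D^2[M](t) = 7*₁F₁(8; 14; t)/26

E[X^2] = D^2[M](0) = 7/26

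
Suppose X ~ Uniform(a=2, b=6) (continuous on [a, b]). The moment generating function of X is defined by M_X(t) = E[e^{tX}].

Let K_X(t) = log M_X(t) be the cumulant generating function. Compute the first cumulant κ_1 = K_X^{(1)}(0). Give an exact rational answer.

κ_1 = K^(1)(0) = 4

M_X(t) = (e^(6*t) - e^(2*t))/(4*t)
K_X(t) = log M_X(t) = -log(t) + log(e^(6*t) - e^(2*t)) - 2*log(2)
K^(1)(t) = (6*t*e^(4*t) - 2*t - e^(4*t) + 1)/(t*e^(4*t) - t)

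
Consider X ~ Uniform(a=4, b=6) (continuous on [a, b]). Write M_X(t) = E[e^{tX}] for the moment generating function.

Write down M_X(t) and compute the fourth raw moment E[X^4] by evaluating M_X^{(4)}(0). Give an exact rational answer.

M_X(t) = (e^(6*t) - e^(4*t))/(2*t)

E[X^4] = M^(4)(0) = 3376/5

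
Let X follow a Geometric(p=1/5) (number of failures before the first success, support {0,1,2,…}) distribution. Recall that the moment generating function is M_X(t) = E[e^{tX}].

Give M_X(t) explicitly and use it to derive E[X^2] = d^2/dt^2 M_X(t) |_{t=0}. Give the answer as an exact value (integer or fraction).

E[X^2] = M′′(0) = 36

M_X(t) = 1/(5*(1 - 4*e^(t)/5))
M′(t) = 4*e^(t)/(16*e^(2*t) - 40*e^(t) + 25)
M′′(t) = (-16*e^(2*t) - 20*e^(t))/(64*e^(3*t) - 240*e^(2*t) + 300*e^(t) - 125)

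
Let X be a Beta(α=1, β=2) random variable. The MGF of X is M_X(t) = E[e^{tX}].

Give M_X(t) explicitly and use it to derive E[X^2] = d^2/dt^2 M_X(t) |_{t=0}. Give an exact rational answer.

E[X^2] = M^(2)(0) = 1/6

M_X(t) = ₁F₁(1; 3; t)
M^(2)(t) = ₁F₁(3; 5; t)/6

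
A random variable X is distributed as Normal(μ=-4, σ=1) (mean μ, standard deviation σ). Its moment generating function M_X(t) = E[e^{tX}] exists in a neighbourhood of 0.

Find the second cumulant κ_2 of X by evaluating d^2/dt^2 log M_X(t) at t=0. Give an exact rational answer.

κ_2 = D^2[K](0) = 1

M_X(t) = e^(t^2/2 - 4*t)
K_X(t) = log M_X(t) = t^2/2 - 4*t
D^2[K](t) = 1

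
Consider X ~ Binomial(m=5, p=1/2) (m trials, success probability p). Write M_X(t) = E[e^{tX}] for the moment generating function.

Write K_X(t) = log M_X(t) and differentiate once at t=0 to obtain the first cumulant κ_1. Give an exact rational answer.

κ_1 = K^(1)(0) = 5/2

M_X(t) = (e^(t)/2 + 1/2)^5
K_X(t) = log M_X(t) = 5*log(e^(t)/2 + 1/2)
K^(1)(t) = 5*e^(t)/(e^(t) + 1)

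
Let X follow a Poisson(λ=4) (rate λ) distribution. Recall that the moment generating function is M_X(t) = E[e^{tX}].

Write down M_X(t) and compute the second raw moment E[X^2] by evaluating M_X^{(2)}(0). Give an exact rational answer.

M_X(t) = e^(4*e^(t) - 4)
M′(t) = 4*e^(-4)*e^(t)*e^(4*e^(t))
M′′(t) = (16*e^(2*t)*e^(4*e^(t)) + 4*e^(t)*e^(4*e^(t)))*e^(-4)

E[X^2] = M′′(0) = 20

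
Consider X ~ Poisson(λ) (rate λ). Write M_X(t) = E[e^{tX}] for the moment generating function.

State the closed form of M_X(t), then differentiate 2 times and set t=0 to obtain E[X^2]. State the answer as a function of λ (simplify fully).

M_X(t) = e^(λ*(e^(t) - 1))
M^(2)(t) = (λ^2*e^(2*t)*e^(λ*e^(t)) + λ*e^(t)*e^(λ*e^(t)))*e^(-λ)

E[X^2] = M^(2)(0) = λ*(λ + 1)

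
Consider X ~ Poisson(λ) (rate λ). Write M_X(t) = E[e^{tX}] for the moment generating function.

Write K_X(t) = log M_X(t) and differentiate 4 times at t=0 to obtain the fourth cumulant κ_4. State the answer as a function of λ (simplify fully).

M_X(t) = e^(λ*(e^(t) - 1))
K_X(t) = log M_X(t) = λ*(e^(t) - 1)
dK/dt = λ*e^(t)
d^2K/dt^2 = λ*e^(t)
d^3K/dt^3 = λ*e^(t)
d^4K/dt^4 = λ*e^(t)

κ_4 = d^4K/dt^4 |_{t=0} = λ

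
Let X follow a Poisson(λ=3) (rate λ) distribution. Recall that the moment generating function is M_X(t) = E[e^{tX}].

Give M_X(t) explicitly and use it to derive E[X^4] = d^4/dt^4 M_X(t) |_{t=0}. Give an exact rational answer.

E[X^4] = M′′′′(0) = 309

M_X(t) = e^(3*e^(t) - 3)
M′(t) = 3*e^(-3)*e^(t)*e^(3*e^(t))
M′′(t) = (9*e^(2*t)*e^(3*e^(t)) + 3*e^(t)*e^(3*e^(t)))*e^(-3)
M′′′(t) = (27*e^(3*t)*e^(3*e^(t)) + 27*e^(2*t)*e^(3*e^(t)) + 3*e^(t)*e^(3*e^(t)))*e^(-3)
M′′′′(t) = (81*e^(4*t)*e^(3*e^(t)) + 162*e^(3*t)*e^(3*e^(t)) + 63*e^(2*t)*e^(3*e^(t)) + 3*e^(t)*e^(3*e^(t)))*e^(-3)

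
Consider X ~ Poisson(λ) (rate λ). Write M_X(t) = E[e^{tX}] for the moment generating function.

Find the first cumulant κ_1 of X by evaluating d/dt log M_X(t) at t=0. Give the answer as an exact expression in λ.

κ_1 = K′(0) = λ

M_X(t) = e^(λ*(e^(t) - 1))
K_X(t) = log M_X(t) = λ*(e^(t) - 1)
K′(t) = λ*e^(t)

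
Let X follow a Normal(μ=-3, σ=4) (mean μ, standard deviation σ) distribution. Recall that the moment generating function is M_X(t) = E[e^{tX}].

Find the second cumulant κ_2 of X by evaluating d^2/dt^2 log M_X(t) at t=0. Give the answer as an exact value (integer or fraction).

M_X(t) = e^(8*t^2 - 3*t)
K_X(t) = log M_X(t) = 8*t^2 - 3*t
D^2[K](t) = 16

κ_2 = D^2[K](0) = 16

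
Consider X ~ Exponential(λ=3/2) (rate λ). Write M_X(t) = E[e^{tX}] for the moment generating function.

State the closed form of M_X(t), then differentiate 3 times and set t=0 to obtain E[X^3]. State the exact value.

E[X^3] = M^(3)(0) = 16/9

M_X(t) = 3/(2*(3/2 - t))
M^(3)(t) = 144/(16*t^4 - 96*t^3 + 216*t^2 - 216*t + 81)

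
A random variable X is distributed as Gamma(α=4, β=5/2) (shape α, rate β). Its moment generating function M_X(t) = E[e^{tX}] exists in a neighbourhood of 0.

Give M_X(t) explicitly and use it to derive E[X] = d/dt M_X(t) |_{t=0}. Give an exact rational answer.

E[X] = dM/dt |_{t=0} = 8/5

M_X(t) = 625/(16*(5/2 - t)^4)
dM/dt = -5000/(32*t^5 - 400*t^4 + 2000*t^3 - 5000*t^2 + 6250*t - 3125)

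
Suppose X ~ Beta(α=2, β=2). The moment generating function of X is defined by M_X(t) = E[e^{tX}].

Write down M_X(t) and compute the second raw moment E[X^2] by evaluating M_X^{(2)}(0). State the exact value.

M_X(t) = ₁F₁(2; 4; t)
M′(t) = ₁F₁(3; 5; t)/2
M′′(t) = 3*₁F₁(4; 6; t)/10

E[X^2] = M′′(0) = 3/10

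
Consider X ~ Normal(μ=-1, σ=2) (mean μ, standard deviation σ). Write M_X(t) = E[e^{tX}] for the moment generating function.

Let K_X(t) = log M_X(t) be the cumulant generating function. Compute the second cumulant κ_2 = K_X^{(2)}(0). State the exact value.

κ_2 = D^2[K](0) = 4

M_X(t) = e^(2*t^2 - t)
K_X(t) = log M_X(t) = 2*t^2 - t
D^2[K](t) = 4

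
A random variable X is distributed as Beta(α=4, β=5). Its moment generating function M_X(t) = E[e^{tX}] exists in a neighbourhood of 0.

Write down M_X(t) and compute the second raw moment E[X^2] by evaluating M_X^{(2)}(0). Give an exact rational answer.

E[X^2] = M′′(0) = 2/9

M_X(t) = ₁F₁(4; 9; t)
M′(t) = 4*₁F₁(5; 10; t)/9
M′′(t) = 2*₁F₁(6; 11; t)/9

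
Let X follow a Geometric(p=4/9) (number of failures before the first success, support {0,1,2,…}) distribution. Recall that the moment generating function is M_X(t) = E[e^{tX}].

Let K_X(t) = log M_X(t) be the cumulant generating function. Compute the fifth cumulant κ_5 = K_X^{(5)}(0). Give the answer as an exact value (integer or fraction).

M_X(t) = 4/(9*(1 - 5*e^(t)/9))
K_X(t) = log M_X(t) = -log(1 - 5*e^(t)/9) - 2*log(3) + 2*log(2)
K′(t) = -5*e^(t)/(5*e^(t) - 9)
K′′(t) = 45*e^(t)/(25*e^(2*t) - 90*e^(t) + 81)
K′′′(t) = (-225*e^(2*t) - 405*e^(t))/(125*e^(3*t) - 675*e^(2*t) + 1215*e^(t) - 729)
K′′′′(t) = (1125*e^(3*t) + 8100*e^(2*t) + 3645*e^(t))/(625*e^(4*t) - 4500*e^(3*t) + 12150*e^(2*t) - 14580*e^(t) + 6561)
K′′′′′(t) = (-5625*e^(4*t) - 111375*e^(3*t) - 200475*e^(2*t) - 32805*e^(t))/(3125*e^(5*t) - 28125*e^(4*t) + 101250*e^(3*t) - 182250*e^(2*t) + 164025*e^(t) - 59049)

κ_5 = K′′′′′(0) = 43785/128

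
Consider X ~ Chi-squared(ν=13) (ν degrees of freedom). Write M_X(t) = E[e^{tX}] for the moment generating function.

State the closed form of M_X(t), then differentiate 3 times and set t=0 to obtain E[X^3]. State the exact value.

E[X^3] = d^3M/dt^3 |_{t=0} = 3315

M_X(t) = (1 - 2*t)^(-13/2)
dM/dt = -13/(128*t^7*√(1 - 2*t) - 448*t^6*√(1 - 2*t) + 672*t^5*√(1 - 2*t) - 560*t^4*√(1 - 2*t) + 280*t^3*√(1 - 2*t) - 84*t^2*√(1 - 2*t) + 14*t*√(1 - 2*t) - √(1 - 2*t))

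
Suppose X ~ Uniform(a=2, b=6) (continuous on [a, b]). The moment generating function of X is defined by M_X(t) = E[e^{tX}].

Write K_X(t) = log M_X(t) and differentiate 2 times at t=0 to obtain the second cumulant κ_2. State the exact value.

κ_2 = d^2K/dt^2 |_{t=0} = 4/3

M_X(t) = (e^(6*t) - e^(2*t))/(4*t)
K_X(t) = log M_X(t) = -log(t) + log(e^(6*t) - e^(2*t)) - 2*log(2)
dK/dt = (6*t*e^(4*t) - 2*t - e^(4*t) + 1)/(t*e^(4*t) - t)
d^2K/dt^2 = (-16*t^2*e^(4*t) + e^(8*t) - 2*e^(4*t) + 1)/(t^2*e^(8*t) - 2*t^2*e^(4*t) + t^2)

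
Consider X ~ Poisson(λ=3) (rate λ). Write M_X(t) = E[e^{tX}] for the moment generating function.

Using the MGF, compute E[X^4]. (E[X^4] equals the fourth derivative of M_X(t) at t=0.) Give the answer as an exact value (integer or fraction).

M_X(t) = e^(3*e^(t) - 3)
M^(4)(t) = (81*e^(4*t)*e^(3*e^(t)) + 162*e^(3*t)*e^(3*e^(t)) + 63*e^(2*t)*e^(3*e^(t)) + 3*e^(t)*e^(3*e^(t)))*e^(-3)

E[X^4] = M^(4)(0) = 309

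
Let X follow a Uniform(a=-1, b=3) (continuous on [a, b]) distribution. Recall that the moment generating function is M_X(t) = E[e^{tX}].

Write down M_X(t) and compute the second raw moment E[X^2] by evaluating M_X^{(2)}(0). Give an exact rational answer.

M_X(t) = (e^(3*t) - e^(-t))/(4*t)
dM/dt = (3*t*e^(4*t) + t - e^(4*t) + 1)*e^(-t)/(4*t^2)
d^2M/dt^2 = (9*t^2*e^(4*t) - t^2 - 6*t*e^(4*t) - 2*t + 2*e^(4*t) - 2)*e^(-t)/(4*t^3)

E[X^2] = d^2M/dt^2 |_{t=0} = 7/3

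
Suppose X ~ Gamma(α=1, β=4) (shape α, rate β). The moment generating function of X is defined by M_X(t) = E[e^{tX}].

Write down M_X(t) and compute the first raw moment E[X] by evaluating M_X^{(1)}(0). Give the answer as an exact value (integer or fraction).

E[X] = dM/dt |_{t=0} = 1/4

M_X(t) = 4/(4 - t)
dM/dt = 4/(t^2 - 8*t + 16)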